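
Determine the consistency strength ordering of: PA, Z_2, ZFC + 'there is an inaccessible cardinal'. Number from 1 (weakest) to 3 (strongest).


Ordering by consistency strength:
1. PA
2. Z_2
3. ZFC + 'there is an inaccessible cardinal'


PA=1, Z_2=2, ZFC + 'there is an inaccessible cardinal'=3


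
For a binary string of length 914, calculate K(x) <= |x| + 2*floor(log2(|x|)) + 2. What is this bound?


floor(log2(914)) = 9
2 * 9 = 18
K(x) <= 914 + 18 + 2 = 934

934


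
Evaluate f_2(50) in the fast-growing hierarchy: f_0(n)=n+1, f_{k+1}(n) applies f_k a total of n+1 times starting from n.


f_2(50) = f_1^51(50)
f_1(m) = 2m + 1.
Iterating: f_1^k(n) = 2^k*(n+1) - 1.
f_2(50) = 2^51*(50+1) - 1 = 2251799813685248*51 - 1 = 114841790497947647

114841790497947647


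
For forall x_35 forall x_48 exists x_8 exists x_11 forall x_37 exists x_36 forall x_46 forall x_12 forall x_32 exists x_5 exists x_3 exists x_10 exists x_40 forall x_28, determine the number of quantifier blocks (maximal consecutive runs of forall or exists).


Alternations = 6.
Blocks = alternations + 1 = 7

7


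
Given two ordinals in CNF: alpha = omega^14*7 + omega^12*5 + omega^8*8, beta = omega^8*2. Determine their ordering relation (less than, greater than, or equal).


Compare term by term from highest exponent:
alpha = omega^14*7 + omega^12*5 + omega^8*8
beta = omega^8*2
Term 1: alpha has omega^14*7, beta has omega^8*2
Term 2: alpha has omega^12*5, beta has omega^0*0
Term 3: alpha has omega^8*8, beta has omega^0*0
Result: alpha > beta

alpha > beta


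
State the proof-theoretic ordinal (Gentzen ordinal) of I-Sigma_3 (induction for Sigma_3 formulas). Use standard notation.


The proof-theoretic ordinal of I-Sigma_3 (induction for Sigma_3 formulas) is a standard result in ordinal analysis.
This ordinal is the supremum of order types of primitive recursive well-orderings
that the theory can prove to be well-ordered.
For I-Sigma_3 (induction for Sigma_3 formulas), the proof-theoretic ordinal is omega^(omega^(omega^omega)).

omega^(omega^(omega^omega))


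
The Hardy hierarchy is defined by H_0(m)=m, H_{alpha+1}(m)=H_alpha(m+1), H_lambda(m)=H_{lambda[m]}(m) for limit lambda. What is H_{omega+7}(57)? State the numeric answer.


H_{omega+7}(57):
Unwind the 7 successor steps: H_{omega+7}(57) = H_omega(57+7) = H_omega(64).
H_omega(m) = H_m(m) = m + m = 2m.
Result = 2 * 64 = 128

128


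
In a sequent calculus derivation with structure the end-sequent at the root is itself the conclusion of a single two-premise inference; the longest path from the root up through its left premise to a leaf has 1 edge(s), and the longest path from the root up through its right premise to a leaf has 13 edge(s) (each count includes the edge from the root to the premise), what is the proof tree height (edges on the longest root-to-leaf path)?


Longest path through the left premise: 1 edges (measured from the branching sequent)
Longest path through the right premise: 13 edges
Height of the subtree rooted at the branching sequent: max(1, 13) = 13
The branching sequent is the root itself.
Total height = 13

13


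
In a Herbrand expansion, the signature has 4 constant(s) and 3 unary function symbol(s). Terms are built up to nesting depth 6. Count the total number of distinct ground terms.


Herbrand terms by depth:
Depth 0: 4 constants
Depth 1: 12 new terms (running total: 16)
Depth 2: 36 new terms (running total: 52)
Depth 3: 108 new terms (running total: 160)
Depth 4: 324 new terms (running total: 484)
Depth 5: 972 new terms (running total: 1456)
Depth 6: 2916 new terms (running total: 4372)
Total distinct ground terms = 4372

4372


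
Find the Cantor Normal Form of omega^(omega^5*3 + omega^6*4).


omega^(omega^5*3 + omega^6*4):
In ordinal addition a term is absorbed by a following term of strictly larger exponent: 5 < 6, so omega^5*3 + omega^6*4 = omega^6*4.
omega raised to a CNF ordinal is a single CNF term: Result = omega^(omega^6*4)

omega^(omega^6*4)


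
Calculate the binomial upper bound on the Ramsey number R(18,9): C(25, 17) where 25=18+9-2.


R(18,9) <= C(18+9-2, 18-1) = C(25, 17)
C(25, 17) = 25! / (17! * 8!)
= 1081575

1081575


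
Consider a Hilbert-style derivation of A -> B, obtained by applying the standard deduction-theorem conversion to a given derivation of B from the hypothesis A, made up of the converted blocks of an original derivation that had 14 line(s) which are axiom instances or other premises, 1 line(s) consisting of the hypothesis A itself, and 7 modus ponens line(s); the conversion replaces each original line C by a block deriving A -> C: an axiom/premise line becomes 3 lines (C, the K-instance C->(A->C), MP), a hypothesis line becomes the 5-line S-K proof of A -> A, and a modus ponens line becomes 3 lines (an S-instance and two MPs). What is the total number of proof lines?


Deduction-theorem conversion, block by block:
- 14 axiom/premise lines -> 3 lines each = 42
- 1 hypothesis lines -> 5 lines each (identity proof A->A) = 5
- 7 MP lines -> 3 lines each (S-instance, MP, MP) = 21
Total = 42 + 5 + 21 = 68 lines.

68


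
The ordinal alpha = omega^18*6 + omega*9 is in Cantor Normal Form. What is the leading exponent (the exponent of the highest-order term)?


CNF: omega^18*6 + omega*9
The leading term is omega^18*6, which has exponent 18.

18


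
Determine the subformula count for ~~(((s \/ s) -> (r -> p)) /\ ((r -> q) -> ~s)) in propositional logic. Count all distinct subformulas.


Formula: ~~(((s \/ s) -> (r -> p)) /\ ((r -> q) -> ~s))
Subformulas found:
  1. q
  2. s
  3. r
  4. p
  5. ~s
  6. (s \/ s)
  7. (r -> q)
  8. (r -> p)
  9. ((r -> q) -> ~s)
  10. ((s \/ s) -> (r -> p))
  11. (((s \/ s) -> (r -> p)) /\ ((r -> q) -> ~s))
  12. ~(((s \/ s) -> (r -> p)) /\ ((r -> q) -> ~s))
  13. ~~(((s \/ s) -> (r -> p)) /\ ((r -> q) -> ~s))
Total distinct subformulas = 13

13


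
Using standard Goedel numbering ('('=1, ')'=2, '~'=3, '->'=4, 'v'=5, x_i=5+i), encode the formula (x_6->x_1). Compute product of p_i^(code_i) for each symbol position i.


Formula: (x_6->x_1)
Symbol codes: [1, 11, 4, 6, 2]
Primes: [2, 3, 5, 7, 11]
p_1^1 = 2^1 = 2
p_2^11 = 3^11 = 177147
p_3^4 = 5^4 = 625
p_4^6 = 7^6 = 117649
p_5^2 = 11^2 = 121
Product = 3152226569703750

3152226569703750


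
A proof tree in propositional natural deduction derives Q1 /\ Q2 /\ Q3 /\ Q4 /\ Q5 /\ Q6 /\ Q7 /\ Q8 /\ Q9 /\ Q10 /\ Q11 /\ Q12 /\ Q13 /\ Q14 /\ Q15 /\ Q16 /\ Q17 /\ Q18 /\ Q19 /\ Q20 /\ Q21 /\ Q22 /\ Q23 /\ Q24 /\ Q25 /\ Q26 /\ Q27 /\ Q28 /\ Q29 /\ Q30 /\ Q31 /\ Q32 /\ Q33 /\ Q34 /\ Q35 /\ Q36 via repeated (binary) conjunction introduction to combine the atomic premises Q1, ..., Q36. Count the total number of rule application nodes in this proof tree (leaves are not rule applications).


The target conjunction has 36 conjuncts, i.e. 35 binary /\ connectives.
Each conjunction-intro joins two pieces, so 36 atoms require 36-1 = 35 applications.
Total inference nodes = 35

35


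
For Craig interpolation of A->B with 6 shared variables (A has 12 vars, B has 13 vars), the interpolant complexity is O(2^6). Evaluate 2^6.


Shared atoms = 6
Craig interpolant size bound = 2^6
= 64

64


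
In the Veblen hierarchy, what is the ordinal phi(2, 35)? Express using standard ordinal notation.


phi(2, 35):
phi(2, beta) = zeta_beta (the beta-th zeta number, fixed point of epsilon).
phi(2, 35) = zeta_35

zeta_35


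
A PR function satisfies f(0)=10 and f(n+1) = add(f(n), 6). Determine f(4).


f(0) = 10
f(1) = add(f(0), 6) = add(10, 6) = 16
f(2) = add(f(1), 6) = add(16, 6) = 22
f(3) = add(f(2), 6) = add(22, 6) = 28
f(4) = add(f(3), 6) = add(28, 6) = 34


34


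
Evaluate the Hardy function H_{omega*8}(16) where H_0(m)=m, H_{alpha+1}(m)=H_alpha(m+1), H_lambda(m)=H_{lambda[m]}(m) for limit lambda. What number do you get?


H_{omega*8}(16):
For the Hardy hierarchy, H_{omega*k}(n) = 2^k * n.
2^8 = 256.
256 * 16 = 4096

4096


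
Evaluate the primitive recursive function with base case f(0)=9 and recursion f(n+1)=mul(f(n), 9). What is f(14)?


f(0) = 9
f(1) = mul(f(0), 9) = mul(9, 9) = 81
f(2) = mul(f(1), 9) = mul(81, 9) = 729
f(3) = mul(f(2), 9) = mul(729, 9) = 6561
f(4) = mul(f(3), 9) = mul(6561, 9) = 59049
f(5) = mul(f(4), 9) = mul(59049, 9) = 531441
f(6) = mul(f(5), 9) = mul(531441, 9) = 4782969
f(7) = mul(f(6), 9) = mul(4782969, 9) = 43046721
f(8) = mul(f(7), 9) = mul(43046721, 9) = 387420489
f(9) = mul(f(8), 9) = mul(387420489, 9) = 3486784401
f(10) = mul(f(9), 9) = mul(3486784401, 9) = 31381059609
f(11) = mul(f(10), 9) = mul(31381059609, 9) = 282429536481
f(12) = mul(f(11), 9) = mul(282429536481, 9) = 2541865828329
f(13) = mul(f(12), 9) = mul(2541865828329, 9) = 22876792454961
f(14) = mul(f(13), 9) = mul(22876792454961, 9) = 205891132094649


205891132094649


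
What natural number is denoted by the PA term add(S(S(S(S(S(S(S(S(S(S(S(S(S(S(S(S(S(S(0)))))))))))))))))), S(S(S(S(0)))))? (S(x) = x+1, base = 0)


add(S^18(0), S^4(0)):
S^18(0) = 18
S^4(0) = 4
18 + 4 = 22

22


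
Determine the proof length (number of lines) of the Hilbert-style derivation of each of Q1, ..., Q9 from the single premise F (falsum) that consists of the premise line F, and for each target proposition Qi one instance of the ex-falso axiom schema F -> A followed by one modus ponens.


Ex falso, line by line:
- 1 premise line (F)
- 9 targets, each needing 1 axiom instance (F -> Qi) + 1 MP = 2 lines: 2 * 9 = 18
Total = 1 + 18 = 19 lines.

19


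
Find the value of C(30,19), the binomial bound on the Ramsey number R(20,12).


R(20,12) <= C(20+12-2, 20-1) = C(30, 19)
C(30, 19) = 30! / (19! * 11!)
= 54627300

54627300


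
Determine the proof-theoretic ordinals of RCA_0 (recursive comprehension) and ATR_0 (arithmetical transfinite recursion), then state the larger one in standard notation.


Proof-theoretic ordinal of RCA_0 (recursive comprehension): omega^omega
Proof-theoretic ordinal of ATR_0 (arithmetical transfinite recursion): Gamma_0
Comparing: omega^omega < Gamma_0.
The larger ordinal is Gamma_0 (from ATR_0 (arithmetical transfinite recursion)).

Gamma_0


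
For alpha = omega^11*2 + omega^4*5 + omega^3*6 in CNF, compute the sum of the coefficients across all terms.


CNF: omega^11*2 + omega^4*5 + omega^3*6
Coefficients: 2 + 5 + 6 = 13

13


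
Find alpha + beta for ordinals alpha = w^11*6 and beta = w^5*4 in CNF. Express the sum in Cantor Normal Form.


Ordinal addition w^11*6 + w^5*4:
Leading exponent of alpha (11) > leading exponent of beta (5).
Since alpha's term has higher exponent than beta's leading term,
the sum is simply alpha followed by beta.
Result = w^11*6 + w^5*4

w^11*6 + w^5*4


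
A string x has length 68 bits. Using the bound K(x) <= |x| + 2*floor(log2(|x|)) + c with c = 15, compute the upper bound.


floor(log2(68)) = 6
2 * 6 = 12
K(x) <= 68 + 12 + 15 = 95

95


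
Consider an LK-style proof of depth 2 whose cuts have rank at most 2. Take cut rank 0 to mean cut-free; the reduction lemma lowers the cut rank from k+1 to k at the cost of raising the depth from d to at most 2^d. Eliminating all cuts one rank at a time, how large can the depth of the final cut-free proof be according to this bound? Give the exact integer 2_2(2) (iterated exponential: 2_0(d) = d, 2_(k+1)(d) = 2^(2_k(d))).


Each rank reduction sends depth d to at most 2^d; cut rank r needs r reductions.
2_0(2) = 2
2_1(2) = 2^2 = 4
2_2(2) = 2^4 = 16
Cut-free depth bound = 16

16


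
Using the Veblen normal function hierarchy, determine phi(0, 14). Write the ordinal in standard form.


phi(0, 14):
phi(0, beta) = omega^beta by definition.
phi(0, 14) = omega^14

omega^14


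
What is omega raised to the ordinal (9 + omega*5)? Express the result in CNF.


omega^(9 + omega*5):
In ordinal addition a term is absorbed by a following term of strictly larger exponent: 0 < 1, so 9 + omega*5 = omega*5.
omega raised to a CNF ordinal is a single CNF term: Result = omega^(omega*5)

omega^(omega*5)


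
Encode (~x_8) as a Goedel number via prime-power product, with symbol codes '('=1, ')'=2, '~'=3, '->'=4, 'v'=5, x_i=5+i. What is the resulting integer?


Formula: (~x_8)
Symbol codes: [1, 3, 13, 2]
Primes: [2, 3, 5, 7]
p_1^1 = 2^1 = 2
p_2^3 = 3^3 = 27
p_3^13 = 5^13 = 1220703125
p_4^2 = 7^2 = 49
Product = 3229980468750

3229980468750


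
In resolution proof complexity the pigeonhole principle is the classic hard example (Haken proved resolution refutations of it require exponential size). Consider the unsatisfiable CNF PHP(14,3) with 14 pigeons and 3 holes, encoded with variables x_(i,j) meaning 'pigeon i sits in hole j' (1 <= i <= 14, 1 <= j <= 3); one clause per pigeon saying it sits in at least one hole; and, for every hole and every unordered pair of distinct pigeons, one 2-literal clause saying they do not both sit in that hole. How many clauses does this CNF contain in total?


PHP(14,3): 14 pigeons, 3 holes, 14*3 = 42 variables.
- pigeon clauses: one per pigeon -> 14 clauses
- hole clauses: 3 holes * C(14,2) = 3 * 91 -> 273 clauses
Total clauses = 14 + 273 = 287

287


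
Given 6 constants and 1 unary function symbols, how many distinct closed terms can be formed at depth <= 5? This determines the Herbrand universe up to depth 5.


Herbrand terms by depth:
Depth 0: 6 constants
Depth 1: 6 new terms (running total: 12)
Depth 2: 6 new terms (running total: 18)
Depth 3: 6 new terms (running total: 24)
Depth 4: 6 new terms (running total: 30)
Depth 5: 6 new terms (running total: 36)
Total distinct ground terms = 36

36


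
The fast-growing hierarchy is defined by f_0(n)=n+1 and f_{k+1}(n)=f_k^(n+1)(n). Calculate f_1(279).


f_1(279) = f_0^280(279)
f_0 adds 1 each time, applied 280 times.
f_1(279) = 279 + 280 = 559

559


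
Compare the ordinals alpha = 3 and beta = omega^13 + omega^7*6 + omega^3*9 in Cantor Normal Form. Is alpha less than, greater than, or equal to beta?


Compare term by term from highest exponent:
alpha = 3
beta = omega^13 + omega^7*6 + omega^3*9
Term 1: alpha has omega^0*3, beta has omega^13*1
Term 2: alpha has omega^0*0, beta has omega^7*6
Term 3: alpha has omega^0*0, beta has omega^3*9
Result: alpha < beta

alpha < beta


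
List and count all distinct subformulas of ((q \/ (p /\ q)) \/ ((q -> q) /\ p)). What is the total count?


Formula: ((q \/ (p /\ q)) \/ ((q -> q) /\ p))
Subformulas found:
  1. q
  2. p
  3. (q -> q)
  4. (p /\ q)
  5. (q \/ (p /\ q))
  6. ((q -> q) /\ p)
  7. ((q \/ (p /\ q)) \/ ((q -> q) /\ p))
Total distinct subformulas = 7

7


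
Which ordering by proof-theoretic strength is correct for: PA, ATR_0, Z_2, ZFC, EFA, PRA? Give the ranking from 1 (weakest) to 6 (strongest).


Ordering by consistency strength:
1. EFA
2. PRA
3. PA
4. ATR_0
5. Z_2
6. ZFC


PA=3, ATR_0=4, Z_2=5, ZFC=6, EFA=1, PRA=2


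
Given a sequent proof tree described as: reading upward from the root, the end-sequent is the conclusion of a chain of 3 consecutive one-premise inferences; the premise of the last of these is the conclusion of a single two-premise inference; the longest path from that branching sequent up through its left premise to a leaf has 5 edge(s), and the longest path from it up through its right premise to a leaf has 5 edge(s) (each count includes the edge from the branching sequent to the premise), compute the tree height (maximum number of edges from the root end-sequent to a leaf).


Longest path through the left premise: 5 edges (measured from the branching sequent)
Longest path through the right premise: 5 edges
Height of the subtree rooted at the branching sequent: max(5, 5) = 5
The branching sequent sits 3 edges above the root (the chain of one-premise inferences), so height = 5 + 3 = 8

8


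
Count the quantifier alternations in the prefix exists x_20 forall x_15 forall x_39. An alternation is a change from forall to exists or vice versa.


Walk the prefix and count type changes:
  position 1: exists -> forall <-- alternation
  position 2: forall -> forall
Total alternations = 1

1


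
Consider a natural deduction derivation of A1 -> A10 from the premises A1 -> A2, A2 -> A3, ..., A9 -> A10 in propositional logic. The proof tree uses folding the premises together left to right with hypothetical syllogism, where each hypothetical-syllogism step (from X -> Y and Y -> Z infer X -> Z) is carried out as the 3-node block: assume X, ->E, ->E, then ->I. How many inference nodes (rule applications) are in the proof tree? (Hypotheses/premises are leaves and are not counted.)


There are 9 premises in the chain. The first HS step combines premises 1 and 2; each further premise needs one more HS step.
So 9 premises require 9 - 1 = 8 hypothetical-syllogism steps.
Each HS step uses 3 inference nodes (->E, ->E, ->I).
8 * 3 = 24 total inference nodes.

24


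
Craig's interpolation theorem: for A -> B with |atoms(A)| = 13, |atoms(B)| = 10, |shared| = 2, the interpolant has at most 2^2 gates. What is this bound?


Shared atoms = 2
Craig interpolant size bound = 2^2
= 4

4


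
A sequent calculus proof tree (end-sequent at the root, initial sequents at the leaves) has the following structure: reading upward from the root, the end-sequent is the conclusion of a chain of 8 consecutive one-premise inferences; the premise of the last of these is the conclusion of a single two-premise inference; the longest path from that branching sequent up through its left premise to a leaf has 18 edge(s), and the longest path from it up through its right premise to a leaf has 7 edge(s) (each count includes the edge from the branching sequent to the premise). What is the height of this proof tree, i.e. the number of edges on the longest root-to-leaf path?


Longest path through the left premise: 18 edges (measured from the branching sequent)
Longest path through the right premise: 7 edges
Height of the subtree rooted at the branching sequent: max(18, 7) = 18
The branching sequent sits 8 edges above the root (the chain of one-premise inferences), so height = 18 + 8 = 26

26


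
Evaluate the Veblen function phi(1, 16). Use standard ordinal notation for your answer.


phi(1, 16):
phi(1, beta) = epsilon_beta (the beta-th epsilon number).
phi(1, 16) = epsilon_16

epsilon_16


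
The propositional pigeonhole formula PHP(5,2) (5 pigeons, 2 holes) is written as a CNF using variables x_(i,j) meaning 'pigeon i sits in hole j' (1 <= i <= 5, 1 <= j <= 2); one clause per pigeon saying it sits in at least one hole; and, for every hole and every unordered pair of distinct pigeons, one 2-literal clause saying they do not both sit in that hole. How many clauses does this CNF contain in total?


PHP(5,2): 5 pigeons, 2 holes, 5*2 = 10 variables.
- pigeon clauses: one per pigeon -> 5 clauses
- hole clauses: 2 holes * C(5,2) = 2 * 10 -> 20 clauses
Total clauses = 5 + 20 = 25

25


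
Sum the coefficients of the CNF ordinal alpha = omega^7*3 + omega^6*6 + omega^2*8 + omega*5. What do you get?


CNF: omega^7*3 + omega^6*6 + omega^2*8 + omega*5
Coefficients: 3 + 6 + 8 + 5 = 22

22


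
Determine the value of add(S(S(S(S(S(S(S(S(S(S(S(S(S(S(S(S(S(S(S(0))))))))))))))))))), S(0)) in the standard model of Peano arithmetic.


add(S^19(0), S^1(0)):
S^19(0) = 19
S^1(0) = 1
19 + 1 = 20

20


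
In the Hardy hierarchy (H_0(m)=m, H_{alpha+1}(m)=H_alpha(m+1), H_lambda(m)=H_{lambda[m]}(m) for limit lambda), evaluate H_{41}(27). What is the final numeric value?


H_41(27):
For finite ordinals k, H_k(n) = n + k (each successor step adds 1).
H_41(27) = 27 + 41 = 68

68


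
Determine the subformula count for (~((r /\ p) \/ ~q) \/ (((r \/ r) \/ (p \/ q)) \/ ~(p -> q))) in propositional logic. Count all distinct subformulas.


Formula: (~((r /\ p) \/ ~q) \/ (((r \/ r) \/ (p \/ q)) \/ ~(p -> q)))
Subformulas found:
  1. q
  2. r
  3. p
  4. ~q
  5. (r \/ r)
  6. (r /\ p)
  7. (p \/ q)
  8. (p -> q)
  9. ~(p -> q)
  10. ((r /\ p) \/ ~q)
  11. ~((r /\ p) \/ ~q)
  12. ((r \/ r) \/ (p \/ q))
  13. (((r \/ r) \/ (p \/ q)) \/ ~(p -> q))
  14. (~((r /\ p) \/ ~q) \/ (((r \/ r) \/ (p \/ q)) \/ ~(p -> q)))
Total distinct subformulas = 14

14


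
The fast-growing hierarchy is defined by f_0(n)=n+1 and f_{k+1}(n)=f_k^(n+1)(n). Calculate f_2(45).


f_2(45) = f_1^46(45)
f_1(m) = 2m + 1.
Iterating: f_1^k(n) = 2^k*(n+1) - 1.
f_2(45) = 2^46*(45+1) - 1 = 70368744177664*46 - 1 = 3236962232172543

3236962232172543


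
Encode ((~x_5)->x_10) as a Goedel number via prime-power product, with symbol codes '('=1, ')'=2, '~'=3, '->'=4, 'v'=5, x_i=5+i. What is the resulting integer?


Formula: ((~x_5)->x_10)
Symbol codes: [1, 1, 3, 10, 2, 4, 15, 2]
Primes: [2, 3, 5, 7, 11, 13, 17, 19]
p_1^1 = 2^1 = 2
p_2^1 = 3^1 = 3
p_3^3 = 5^3 = 125
p_4^10 = 7^10 = 282475249
p_5^2 = 11^2 = 121
p_6^4 = 13^4 = 28561
p_7^15 = 17^15 = 2862423051509815793
p_8^2 = 19^2 = 361
Product = 756556672058452915443170827121975052750

756556672058452915443170827121975052750


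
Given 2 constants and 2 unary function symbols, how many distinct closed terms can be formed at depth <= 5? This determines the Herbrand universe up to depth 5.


Herbrand terms by depth:
Depth 0: 2 constants
Depth 1: 4 new terms (running total: 6)
Depth 2: 8 new terms (running total: 14)
Depth 3: 16 new terms (running total: 30)
Depth 4: 32 new terms (running total: 62)
Depth 5: 64 new terms (running total: 126)
Total distinct ground terms = 126

126


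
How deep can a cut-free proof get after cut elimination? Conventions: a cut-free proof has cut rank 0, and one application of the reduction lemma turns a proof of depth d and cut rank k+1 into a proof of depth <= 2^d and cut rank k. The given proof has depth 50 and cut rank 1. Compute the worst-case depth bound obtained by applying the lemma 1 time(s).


Each rank reduction sends depth d to at most 2^d; cut rank r needs r reductions.
2_0(50) = 50
2_1(50) = 2^50 = 1125899906842624
Cut-free depth bound = 1125899906842624

1125899906842624


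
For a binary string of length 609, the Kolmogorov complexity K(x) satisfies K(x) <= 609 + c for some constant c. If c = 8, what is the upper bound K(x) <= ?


K(x) <= |x| + c = 609 + 8 = 617

617


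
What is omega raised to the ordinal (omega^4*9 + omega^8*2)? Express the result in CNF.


omega^(omega^4*9 + omega^8*2):
In ordinal addition a term is absorbed by a following term of strictly larger exponent: 4 < 8, so omega^4*9 + omega^8*2 = omega^8*2.
omega raised to a CNF ordinal is a single CNF term: Result = omega^(omega^8*2)

omega^(omega^8*2)


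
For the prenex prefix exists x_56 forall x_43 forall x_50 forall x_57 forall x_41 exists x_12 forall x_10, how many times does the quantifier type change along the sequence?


Walk the prefix and count type changes:
  position 1: exists -> forall <-- alternation
  position 2: forall -> forall
  position 3: forall -> forall
  position 4: forall -> forall
  position 5: forall -> exists <-- alternation
  position 6: exists -> forall <-- alternation
Total alternations = 3

3


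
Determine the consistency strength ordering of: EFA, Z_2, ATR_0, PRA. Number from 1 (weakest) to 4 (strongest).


Ordering by consistency strength:
1. EFA
2. PRA
3. ATR_0
4. Z_2


EFA=1, Z_2=4, ATR_0=3, PRA=2


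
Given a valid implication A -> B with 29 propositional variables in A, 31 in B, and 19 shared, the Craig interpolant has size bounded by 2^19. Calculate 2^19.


Shared atoms = 19
Craig interpolant size bound = 2^19
= 524288

524288


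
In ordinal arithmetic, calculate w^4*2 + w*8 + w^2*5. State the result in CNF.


Ordinal addition (w^4*2 + w*8) + w^2*5:
alpha's leading term has exponent 4 > beta's exponent 2, so it survives.
alpha's tail term has exponent 1 < beta's exponent 2, so it is absorbed by beta.
In ordinal addition, any term followed by a strictly larger-exponent term is absorbed.
Result = w^4*2 + w^2*5

w^4*2 + w^2*5


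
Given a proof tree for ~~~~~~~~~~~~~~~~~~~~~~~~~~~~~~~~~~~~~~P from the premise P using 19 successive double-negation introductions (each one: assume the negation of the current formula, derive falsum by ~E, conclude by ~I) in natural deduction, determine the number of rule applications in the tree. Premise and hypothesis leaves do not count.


Each double-negation introduction (from C infer ~~C) uses 2 inference nodes: one ~E (C and ~C give falsum) and one ~I (discharge ~C).
19 double negations = 19 * 2 = 38 inference nodes.

38


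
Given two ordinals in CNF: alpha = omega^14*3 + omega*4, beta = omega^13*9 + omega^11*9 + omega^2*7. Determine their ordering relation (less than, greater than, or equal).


Compare term by term from highest exponent:
alpha = omega^14*3 + omega*4
beta = omega^13*9 + omega^11*9 + omega^2*7
Term 1: alpha has omega^14*3, beta has omega^13*9
Term 2: alpha has omega^1*4, beta has omega^11*9
Term 3: alpha has omega^0*0, beta has omega^2*7
Result: alpha > beta

alpha > beta


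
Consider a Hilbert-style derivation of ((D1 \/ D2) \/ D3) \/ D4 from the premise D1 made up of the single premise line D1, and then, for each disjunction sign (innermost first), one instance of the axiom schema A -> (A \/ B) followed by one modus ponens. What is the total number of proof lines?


Building the left-nested 4-ary disjunction from D1:
- 1 premise line (D1)
- 4 disjuncts means 3 disjunction signs; each needs 1 axiom instance + 1 MP = 2 lines: 2 * 3 = 6
Total = 1 + 6 = 7 lines.

7


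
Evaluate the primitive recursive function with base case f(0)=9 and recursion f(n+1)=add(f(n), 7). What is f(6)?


f(0) = 9
f(1) = add(f(0), 7) = add(9, 7) = 16
f(2) = add(f(1), 7) = add(16, 7) = 23
f(3) = add(f(2), 7) = add(23, 7) = 30
f(4) = add(f(3), 7) = add(30, 7) = 37
f(5) = add(f(4), 7) = add(37, 7) = 44
f(6) = add(f(5), 7) = add(44, 7) = 51


51


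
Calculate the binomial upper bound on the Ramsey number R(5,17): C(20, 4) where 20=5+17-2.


R(5,17) <= C(5+17-2, 5-1) = C(20, 4)
C(20, 4) = 20! / (4! * 16!)
= 4845

4845


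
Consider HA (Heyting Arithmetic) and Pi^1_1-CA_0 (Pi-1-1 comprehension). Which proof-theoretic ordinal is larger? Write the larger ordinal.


Proof-theoretic ordinal of HA (Heyting Arithmetic): epsilon_0
Proof-theoretic ordinal of Pi^1_1-CA_0 (Pi-1-1 comprehension): psi_0(Omega_omega)
Comparing: epsilon_0 < psi_0(Omega_omega).
The larger ordinal is psi_0(Omega_omega) (from Pi^1_1-CA_0 (Pi-1-1 comprehension)).

psi_0(Omega_omega)


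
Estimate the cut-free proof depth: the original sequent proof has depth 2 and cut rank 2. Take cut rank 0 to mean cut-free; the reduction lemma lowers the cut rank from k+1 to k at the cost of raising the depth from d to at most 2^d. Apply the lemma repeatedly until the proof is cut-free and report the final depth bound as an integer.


Each rank reduction sends depth d to at most 2^d; cut rank r needs r reductions.
2_0(2) = 2
2_1(2) = 2^2 = 4
2_2(2) = 2^4 = 16
Cut-free depth bound = 16

16


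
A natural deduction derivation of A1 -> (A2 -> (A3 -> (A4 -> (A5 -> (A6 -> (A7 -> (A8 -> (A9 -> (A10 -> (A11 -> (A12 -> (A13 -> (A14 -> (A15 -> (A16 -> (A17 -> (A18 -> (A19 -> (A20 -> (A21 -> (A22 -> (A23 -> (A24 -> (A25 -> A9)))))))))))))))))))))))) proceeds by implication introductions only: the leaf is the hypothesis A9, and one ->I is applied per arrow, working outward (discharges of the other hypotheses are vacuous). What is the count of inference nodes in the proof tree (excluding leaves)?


The formula has 25 arrows (->); its innermost consequent A9 is one of the antecedents,
so the proof starts from the hypothesis leaf A9 (not a rule application) and closes one arrow per ->I.
Building A1 -> (A2 -> (A3 -> (A4 -> (A5 -> (A6 -> (A7 -> (A8 -> (A9 -> (A10 -> (A11 -> (A12 -> (A13 -> (A14 -> (A15 -> (A16 -> (A17 -> (A18 -> (A19 -> (A20 -> (A21 -> (A22 -> (A23 -> (A24 -> (A25 -> A9)))))))))))))))))))))))) therefore takes 25 nested implication introductions.
Total inference nodes = 25

25


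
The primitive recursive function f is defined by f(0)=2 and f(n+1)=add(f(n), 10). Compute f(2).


f(0) = 2
f(1) = add(f(0), 10) = add(2, 10) = 12
f(2) = add(f(1), 10) = add(12, 10) = 22


22


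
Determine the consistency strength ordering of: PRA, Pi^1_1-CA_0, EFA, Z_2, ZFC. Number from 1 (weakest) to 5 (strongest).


Ordering by consistency strength:
1. EFA
2. PRA
3. Pi^1_1-CA_0
4. Z_2
5. ZFC


PRA=2, Pi^1_1-CA_0=3, EFA=1, Z_2=4, ZFC=5


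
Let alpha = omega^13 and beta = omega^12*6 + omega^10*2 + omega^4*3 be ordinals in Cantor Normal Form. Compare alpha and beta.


Compare term by term from highest exponent:
alpha = omega^13
beta = omega^12*6 + omega^10*2 + omega^4*3
Term 1: alpha has omega^13*1, beta has omega^12*6
Term 2: alpha has omega^0*0, beta has omega^10*2
Term 3: alpha has omega^0*0, beta has omega^4*3
Result: alpha > beta

alpha > beta


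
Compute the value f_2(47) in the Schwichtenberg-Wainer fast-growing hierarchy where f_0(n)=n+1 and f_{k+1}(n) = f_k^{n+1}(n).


f_2(47) = f_1^48(47)
f_1(m) = 2m + 1.
Iterating: f_1^k(n) = 2^k*(n+1) - 1.
f_2(47) = 2^48*(47+1) - 1 = 281474976710656*48 - 1 = 13510798882111487

13510798882111487


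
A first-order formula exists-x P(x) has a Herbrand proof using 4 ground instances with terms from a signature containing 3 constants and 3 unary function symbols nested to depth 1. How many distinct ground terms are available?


Herbrand terms by depth:
Depth 0: 3 constants
Depth 1: 9 new terms (running total: 12)
Total distinct ground terms = 12

12


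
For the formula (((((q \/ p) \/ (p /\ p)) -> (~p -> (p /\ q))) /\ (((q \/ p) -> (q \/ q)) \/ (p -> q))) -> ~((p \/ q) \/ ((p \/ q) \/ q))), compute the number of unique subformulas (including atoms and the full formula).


Formula: (((((q \/ p) \/ (p /\ p)) -> (~p -> (p /\ q))) /\ (((q \/ p) -> (q \/ q)) \/ (p -> q))) -> ~((p \/ q) \/ ((p \/ q) \/ q)))
Subformulas found:
  1. q
  2. p
  3. ~p
  4. (q \/ p)
  5. (p /\ q)
  6. (p \/ q)
  7. (p /\ p)
  8. (p -> q)
  9. (q \/ q)
  10. ((p \/ q) \/ q)
  11. (~p -> (p /\ q))
  12. ((q \/ p) -> (q \/ q))
  13. ((q \/ p) \/ (p /\ p))
  14. ((p \/ q) \/ ((p \/ q) \/ q))
  15. ~((p \/ q) \/ ((p \/ q) \/ q))
  16. (((q \/ p) -> (q \/ q)) \/ (p -> q))
  17. (((q \/ p) \/ (p /\ p)) -> (~p -> (p /\ q)))
  18. ((((q \/ p) \/ (p /\ p)) -> (~p -> (p /\ q))) /\ (((q \/ p) -> (q \/ q)) \/ (p -> q)))
  19. (((((q \/ p) \/ (p /\ p)) -> (~p -> (p /\ q))) /\ (((q \/ p) -> (q \/ q)) \/ (p -> q))) -> ~((p \/ q) \/ ((p \/ q) \/ q)))
Total distinct subformulas = 19

19


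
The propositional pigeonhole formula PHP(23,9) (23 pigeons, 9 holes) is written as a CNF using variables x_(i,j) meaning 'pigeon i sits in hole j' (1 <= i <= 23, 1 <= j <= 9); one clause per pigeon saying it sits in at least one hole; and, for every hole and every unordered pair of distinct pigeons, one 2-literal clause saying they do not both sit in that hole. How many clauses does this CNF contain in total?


PHP(23,9): 23 pigeons, 9 holes, 23*9 = 207 variables.
- pigeon clauses: one per pigeon -> 23 clauses
- hole clauses: 9 holes * C(23,2) = 9 * 253 -> 2277 clauses
Total clauses = 23 + 2277 = 2300

2300


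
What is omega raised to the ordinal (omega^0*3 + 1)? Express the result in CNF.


omega^(omega^0*3 + 1):
omega^0 = 1, so the exponent is 3 + 1 = 4 (finite ordinal addition).
Result = omega^4, already a single CNF term.

omega^4


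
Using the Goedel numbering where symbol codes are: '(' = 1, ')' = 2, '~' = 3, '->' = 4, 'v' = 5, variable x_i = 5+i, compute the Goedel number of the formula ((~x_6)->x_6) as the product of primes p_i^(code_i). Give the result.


Formula: ((~x_6)->x_6)
Symbol codes: [1, 1, 3, 11, 2, 4, 11, 2]
Primes: [2, 3, 5, 7, 11, 13, 17, 19]
p_1^1 = 2^1 = 2
p_2^1 = 3^1 = 3
p_3^3 = 5^3 = 125
p_4^11 = 7^11 = 1977326743
p_5^2 = 11^2 = 121
p_6^4 = 13^4 = 28561
p_7^11 = 17^11 = 34271896307633
p_8^2 = 19^2 = 361
Product = 63407965714121842507898561916809250

63407965714121842507898561916809250


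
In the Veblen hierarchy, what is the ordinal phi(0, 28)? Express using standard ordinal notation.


phi(0, 28):
phi(0, beta) = omega^beta by definition.
phi(0, 28) = omega^28

omega^28


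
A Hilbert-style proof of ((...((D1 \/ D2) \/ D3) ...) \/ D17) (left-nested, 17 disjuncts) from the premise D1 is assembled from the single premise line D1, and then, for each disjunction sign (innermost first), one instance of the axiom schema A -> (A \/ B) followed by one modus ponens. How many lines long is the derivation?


Building the left-nested 17-ary disjunction from D1:
- 1 premise line (D1)
- 17 disjuncts means 16 disjunction signs; each needs 1 axiom instance + 1 MP = 2 lines: 2 * 16 = 32
Total = 1 + 32 = 33 lines.

33


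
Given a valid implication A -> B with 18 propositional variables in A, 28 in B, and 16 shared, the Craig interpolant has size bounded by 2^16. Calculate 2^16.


Shared atoms = 16
Craig interpolant size bound = 2^16
= 65536

65536


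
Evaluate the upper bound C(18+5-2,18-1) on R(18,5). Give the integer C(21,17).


R(18,5) <= C(18+5-2, 18-1) = C(21, 17)
C(21, 17) = 21! / (17! * 4!)
= 5985

5985


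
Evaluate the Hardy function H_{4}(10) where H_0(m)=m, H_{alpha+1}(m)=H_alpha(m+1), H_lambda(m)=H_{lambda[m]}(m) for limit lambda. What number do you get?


H_4(10):
For finite ordinals k, H_k(n) = n + k (each successor step adds 1).
H_4(10) = 10 + 4 = 14

14


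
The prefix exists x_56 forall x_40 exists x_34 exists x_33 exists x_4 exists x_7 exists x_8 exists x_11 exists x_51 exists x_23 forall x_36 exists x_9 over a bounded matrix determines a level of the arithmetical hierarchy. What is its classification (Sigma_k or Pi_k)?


Leading quantifier is exists, so the class is Sigma.
Number of quantifier blocks = alternations + 1 = 4 + 1 = 5.
Classification: Sigma_5

Sigma_5


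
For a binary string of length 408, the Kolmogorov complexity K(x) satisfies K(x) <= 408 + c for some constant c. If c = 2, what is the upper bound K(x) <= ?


K(x) <= |x| + c = 408 + 2 = 410

410


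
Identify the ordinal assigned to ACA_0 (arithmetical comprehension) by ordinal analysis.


The proof-theoretic ordinal of ACA_0 (arithmetical comprehension) is a standard result in ordinal analysis.
This ordinal is the supremum of order types of primitive recursive well-orderings
that the theory can prove to be well-ordered.
For ACA_0 (arithmetical comprehension), the proof-theoretic ordinal is epsilon_0.

epsilon_0


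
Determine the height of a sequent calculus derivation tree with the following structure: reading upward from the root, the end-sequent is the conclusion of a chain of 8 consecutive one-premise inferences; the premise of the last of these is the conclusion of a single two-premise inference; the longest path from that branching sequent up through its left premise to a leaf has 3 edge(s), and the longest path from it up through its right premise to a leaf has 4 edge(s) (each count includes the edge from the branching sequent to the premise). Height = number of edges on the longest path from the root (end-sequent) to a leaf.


Longest path through the left premise: 3 edges (measured from the branching sequent)
Longest path through the right premise: 4 edges
Height of the subtree rooted at the branching sequent: max(3, 4) = 4
The branching sequent sits 8 edges above the root (the chain of one-premise inferences), so height = 4 + 8 = 12

12


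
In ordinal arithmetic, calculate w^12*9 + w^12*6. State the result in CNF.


Ordinal addition w^12*9 + w^12*6:
Both terms have the same exponent 12.
w^e*c + w^e*d = w^e*(c+d).
Result = w^12*(9+6) = w^12*15

w^12*15


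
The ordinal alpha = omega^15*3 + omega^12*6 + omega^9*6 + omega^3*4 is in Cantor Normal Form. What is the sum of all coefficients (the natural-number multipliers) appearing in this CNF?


CNF: omega^15*3 + omega^12*6 + omega^9*6 + omega^3*4
Coefficients: 3 + 6 + 6 + 4 = 19

19


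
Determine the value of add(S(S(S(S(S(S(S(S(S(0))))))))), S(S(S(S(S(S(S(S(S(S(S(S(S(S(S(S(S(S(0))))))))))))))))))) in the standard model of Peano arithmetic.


add(S^9(0), S^18(0)):
S^9(0) = 9
S^18(0) = 18
9 + 18 = 27

27


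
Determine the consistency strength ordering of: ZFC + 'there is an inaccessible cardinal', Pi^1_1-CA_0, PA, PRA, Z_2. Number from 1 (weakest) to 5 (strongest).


Ordering by consistency strength:
1. PRA
2. PA
3. Pi^1_1-CA_0
4. Z_2
5. ZFC + 'there is an inaccessible cardinal'


ZFC + 'there is an inaccessible cardinal'=5, Pi^1_1-CA_0=3, PA=2, PRA=1, Z_2=4


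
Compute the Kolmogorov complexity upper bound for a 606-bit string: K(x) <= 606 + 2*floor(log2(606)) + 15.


floor(log2(606)) = 9
2 * 9 = 18
K(x) <= 606 + 18 + 15 = 639

639


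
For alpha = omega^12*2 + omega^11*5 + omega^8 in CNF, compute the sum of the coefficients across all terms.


CNF: omega^12*2 + omega^11*5 + omega^8
Coefficients: 2 + 5 + 1 = 8

8


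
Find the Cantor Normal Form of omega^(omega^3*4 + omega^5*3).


omega^(omega^3*4 + omega^5*3):
In ordinal addition a term is absorbed by a following term of strictly larger exponent: 3 < 5, so omega^3*4 + omega^5*3 = omega^5*3.
omega raised to a CNF ordinal is a single CNF term: Result = omega^(omega^5*3)

omega^(omega^5*3)


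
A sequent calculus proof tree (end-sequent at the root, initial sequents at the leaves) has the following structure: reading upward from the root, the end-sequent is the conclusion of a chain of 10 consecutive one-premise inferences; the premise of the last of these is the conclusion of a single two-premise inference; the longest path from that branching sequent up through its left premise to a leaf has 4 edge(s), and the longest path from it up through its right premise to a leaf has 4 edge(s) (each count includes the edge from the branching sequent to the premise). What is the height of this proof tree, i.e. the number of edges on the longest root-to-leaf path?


Longest path through the left premise: 4 edges (measured from the branching sequent)
Longest path through the right premise: 4 edges
Height of the subtree rooted at the branching sequent: max(4, 4) = 4
The branching sequent sits 10 edges above the root (the chain of one-premise inferences), so height = 4 + 10 = 14

14


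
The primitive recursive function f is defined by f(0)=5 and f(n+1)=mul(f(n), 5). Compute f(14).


f(0) = 5
f(1) = mul(f(0), 5) = mul(5, 5) = 25
f(2) = mul(f(1), 5) = mul(25, 5) = 125
f(3) = mul(f(2), 5) = mul(125, 5) = 625
f(4) = mul(f(3), 5) = mul(625, 5) = 3125
f(5) = mul(f(4), 5) = mul(3125, 5) = 15625
f(6) = mul(f(5), 5) = mul(15625, 5) = 78125
f(7) = mul(f(6), 5) = mul(78125, 5) = 390625
f(8) = mul(f(7), 5) = mul(390625, 5) = 1953125
f(9) = mul(f(8), 5) = mul(1953125, 5) = 9765625
f(10) = mul(f(9), 5) = mul(9765625, 5) = 48828125
f(11) = mul(f(10), 5) = mul(48828125, 5) = 244140625
f(12) = mul(f(11), 5) = mul(244140625, 5) = 1220703125
f(13) = mul(f(12), 5) = mul(1220703125, 5) = 6103515625
f(14) = mul(f(13), 5) = mul(6103515625, 5) = 30517578125


30517578125


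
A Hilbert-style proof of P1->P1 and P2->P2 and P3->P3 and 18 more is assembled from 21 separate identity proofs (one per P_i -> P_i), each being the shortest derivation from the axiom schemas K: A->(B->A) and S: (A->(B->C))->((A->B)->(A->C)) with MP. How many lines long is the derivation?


The shortest proof of A->A from K and S in the Hilbert calculus has exactly 5 lines:
(1) K instance A->((A->A)->A), (2) S instance, (3) MP on 1,2, (4) K instance A->(A->A), (5) MP on 3,4.
For 21 independent identities: 21 * 5 = 105 lines total.

105


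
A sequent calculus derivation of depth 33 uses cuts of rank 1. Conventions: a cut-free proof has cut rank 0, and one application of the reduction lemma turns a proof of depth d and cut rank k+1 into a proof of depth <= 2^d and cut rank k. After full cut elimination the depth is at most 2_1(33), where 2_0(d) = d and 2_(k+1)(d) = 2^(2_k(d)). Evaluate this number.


Each rank reduction sends depth d to at most 2^d; cut rank r needs r reductions.
2_0(33) = 33
2_1(33) = 2^33 = 8589934592
Cut-free depth bound = 8589934592

8589934592


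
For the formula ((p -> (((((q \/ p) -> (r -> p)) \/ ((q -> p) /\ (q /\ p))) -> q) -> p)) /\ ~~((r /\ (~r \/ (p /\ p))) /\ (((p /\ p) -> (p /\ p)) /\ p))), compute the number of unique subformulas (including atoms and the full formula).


Formula: ((p -> (((((q \/ p) -> (r -> p)) \/ ((q -> p) /\ (q /\ p))) -> q) -> p)) /\ ~~((r /\ (~r \/ (p /\ p))) /\ (((p /\ p) -> (p /\ p)) /\ p)))
Subformulas found:
  1. r
  2. q
  3. p
  4. ~r
  5. (q /\ p)
  6. (q \/ p)
  7. (r -> p)
  8. (q -> p)
  9. (p /\ p)
  10. (~r \/ (p /\ p))
  11. ((p /\ p) -> (p /\ p))
  12. ((q -> p) /\ (q /\ p))
  13. ((q \/ p) -> (r -> p))
  14. (r /\ (~r \/ (p /\ p)))
  15. (((p /\ p) -> (p /\ p)) /\ p)
  16. (((q \/ p) -> (r -> p)) \/ ((q -> p) /\ (q /\ p)))
  17. ((((q \/ p) -> (r -> p)) \/ ((q -> p) /\ (q /\ p))) -> q)
  18. ((r /\ (~r \/ (p /\ p))) /\ (((p /\ p) -> (p /\ p)) /\ p))
  19. ~((r /\ (~r \/ (p /\ p))) /\ (((p /\ p) -> (p /\ p)) /\ p))
  20. ~~((r /\ (~r \/ (p /\ p))) /\ (((p /\ p) -> (p /\ p)) /\ p))
  21. (((((q \/ p) -> (r -> p)) \/ ((q -> p) /\ (q /\ p))) -> q) -> p)
  22. (p -> (((((q \/ p) -> (r -> p)) \/ ((q -> p) /\ (q /\ p))) -> q) -> p))
  23. ((p -> (((((q \/ p) -> (r -> p)) \/ ((q -> p) /\ (q /\ p))) -> q) -> p)) /\ ~~((r /\ (~r \/ (p /\ p))) /\ (((p /\ p) -> (p /\ p)) /\ p)))
Total distinct subformulas = 23

23
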